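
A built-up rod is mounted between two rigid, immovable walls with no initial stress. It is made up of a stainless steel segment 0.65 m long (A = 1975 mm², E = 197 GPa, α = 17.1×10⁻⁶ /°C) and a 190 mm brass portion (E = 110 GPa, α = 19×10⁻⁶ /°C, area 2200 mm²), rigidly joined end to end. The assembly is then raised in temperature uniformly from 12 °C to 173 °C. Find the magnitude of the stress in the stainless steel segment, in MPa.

σ ≈ 489 MPa (compressive)

Free thermal expansion of the whole bar: Σ αᵢΔT Lᵢ = 17.1×10⁻⁶×161×650 + 19×10⁻⁶×161×190 = 2.371 mm.
Since the ends are fixed, an axial force P builds up, equal in every segment, with P · Σ Lᵢ/(AᵢEᵢ) = δ_free.
The series flexibility is Σ Lᵢ/(AᵢEᵢ) = 650/(1975×197×10³) + 190/(2200×110×10³) = 2.456×10⁻⁶ mm/N.
So P = 2.371 / 2.456×10⁻⁶ = 965.4 kN, compressive.
σ_{stainless steel} = P / A = 965400 / 1975 = 488.8 MPa.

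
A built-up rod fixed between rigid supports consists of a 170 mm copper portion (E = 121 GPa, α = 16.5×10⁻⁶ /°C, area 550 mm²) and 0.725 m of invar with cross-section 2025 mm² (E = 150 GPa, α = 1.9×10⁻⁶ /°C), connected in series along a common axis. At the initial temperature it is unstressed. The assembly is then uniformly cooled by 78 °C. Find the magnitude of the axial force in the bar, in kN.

P ≈ 66 kN (tensile)

Free thermal contraction of the whole bar: Σ αᵢΔT Lᵢ = 16.5×10⁻⁶×78×170 + 1.9×10⁻⁶×78×725 = 0.3262 mm.
The rigid supports impose zero overall length change; the single axial force P common to all segments must satisfy P Σ Lᵢ/(AᵢEᵢ) = δ_free.
Σ Lᵢ/(AᵢEᵢ) = 170/(550×121×10³) + 725/(2025×150×10³) = 4.941×10⁻⁶ mm/N.
P = 0.3262 / 4.941×10⁻⁶ = 66020 N = 66.02 kN, tensile.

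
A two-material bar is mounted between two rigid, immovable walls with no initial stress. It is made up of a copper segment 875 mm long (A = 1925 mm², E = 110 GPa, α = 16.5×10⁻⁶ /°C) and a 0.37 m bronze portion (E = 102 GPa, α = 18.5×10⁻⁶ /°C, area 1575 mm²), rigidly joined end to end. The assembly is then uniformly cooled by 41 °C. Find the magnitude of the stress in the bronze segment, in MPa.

σ ≈ 86.1 MPa (tensile)

Free thermal contraction of the whole bar: Σ αᵢΔT Lᵢ = 16.5×10⁻⁶×41×875 + 18.5×10⁻⁶×41×370 = 0.8726 mm.
The rigid supports impose zero overall length change; the single axial force P common to all segments must satisfy P Σ Lᵢ/(AᵢEᵢ) = δ_free.
The series flexibility is Σ Lᵢ/(AᵢEᵢ) = 875/(1925×110×10³) + 370/(1575×102×10³) = 6.435×10⁻⁶ mm/N.
Hence P = δ_free / Σ(L/AE) = 0.8726/6.435×10⁻⁶ = 135.6 kN (tensile).
σ_{bronze} = P / A = 135600 / 1575 = 86.09 MPa.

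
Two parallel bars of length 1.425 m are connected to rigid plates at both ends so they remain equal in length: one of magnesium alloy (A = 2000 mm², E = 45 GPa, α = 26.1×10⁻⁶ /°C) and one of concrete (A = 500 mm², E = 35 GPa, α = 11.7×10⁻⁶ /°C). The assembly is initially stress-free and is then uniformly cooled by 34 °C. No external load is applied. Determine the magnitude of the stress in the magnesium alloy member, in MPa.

σ ≈ 3.59 MPa (tensile)

Both members must finish at the same length. With the larger α, the magnesium alloy tends to over-contract; the plates restrain it, putting the magnesium alloy in tension and the concrete in compression. With no external load the two internal forces are equal and opposite, magnitude P.
Equating the net (thermal + elastic) strains gives |α₁ − α₂|·ΔT = P·[1/(A₁E₁) + 1/(A₂E₂)].
|α₁ − α₂|·ΔT = 14.4×10⁻⁶ × 34 = 0.0004896.
1/(A₁E₁) + 1/(A₂E₂) = 1/(2000×45×10³) + 1/(500×35×10³) = 6.825×10⁻⁸ N⁻¹.
P = 0.0004896 / 6.825×10⁻⁸ = 7173 N = 7.173 kN.
σ_{magnesium alloy} = P/A₁ = 7173/2000 = 3.587 MPa, tensile.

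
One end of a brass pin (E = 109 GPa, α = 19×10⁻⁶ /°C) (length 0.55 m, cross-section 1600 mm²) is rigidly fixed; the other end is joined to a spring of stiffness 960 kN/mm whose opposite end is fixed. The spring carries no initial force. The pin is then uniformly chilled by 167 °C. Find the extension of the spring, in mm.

If the spring were absent the pin would shorten by αΔT L = 19×10⁻⁶ × 167 × 550 = 1.745 mm.
With a force P in the spring, the elastic change of the pin is PL/(AE) and that of the spring is P/k; compatibility requires their sum to equal δ_free.
P [ L/(AE) + 1/k ] = δ_free → P [ 550/(1600×109×10³) + 1/(960×10³) ] = 1.745.
P = 1.745 / 4.195×10⁻⁶ = 416000 N.
Spring extension = P/k = 416000/(960×10³) = 0.4333 mm.

δ ≈ 0.433 mm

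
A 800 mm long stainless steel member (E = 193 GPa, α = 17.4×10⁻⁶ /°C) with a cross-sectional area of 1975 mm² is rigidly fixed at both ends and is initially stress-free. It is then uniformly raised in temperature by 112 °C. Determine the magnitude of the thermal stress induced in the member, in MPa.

σ ≈ 376 MPa (compressive)

The supports are rigid, so the total axial strain is zero. The restrained thermal strain is ε = αΔT = 17.4×10⁻⁶ × 112 = 1948.8×10⁻⁶.
σ = EαΔT = 193×10³ × 17.4×10⁻⁶ × 112 = 376.1 MPa (compressive; the member is trying to expand).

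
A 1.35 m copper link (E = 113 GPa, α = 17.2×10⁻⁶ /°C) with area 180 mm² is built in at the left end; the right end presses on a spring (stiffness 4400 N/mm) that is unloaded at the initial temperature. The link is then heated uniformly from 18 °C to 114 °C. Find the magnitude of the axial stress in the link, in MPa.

The unrestrained thermal change is αΔT L = 17.2×10⁻⁶ × 96 × 1350 = 2.229 mm.
Let P be the compressive force at the spring. The link shortens elastically by PL/(AE) and the spring compresses by P/k; together these equal δ_free.
So P = δ_free / [L/(AE) + 1/k] = 2.229 / [ 1350/(180×113×10³) + 1/(4400) ].
P = 2.229 / 0.0002936 = 7591 N.
σ = P/A = 7591/180 = 42.17 MPa.

σ ≈ 42.2 MPa (compressive)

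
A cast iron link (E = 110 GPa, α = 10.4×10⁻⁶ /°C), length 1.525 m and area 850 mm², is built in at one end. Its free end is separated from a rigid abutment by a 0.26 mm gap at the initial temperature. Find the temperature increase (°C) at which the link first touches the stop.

ΔT ≈ 16.4 °C

The gap closes when αΔT L = 0.26 mm, since the link is still unstressed at that instant.
ΔT = 0.26 / (10.4×10⁻⁶ × 1525) = 16.39 °C.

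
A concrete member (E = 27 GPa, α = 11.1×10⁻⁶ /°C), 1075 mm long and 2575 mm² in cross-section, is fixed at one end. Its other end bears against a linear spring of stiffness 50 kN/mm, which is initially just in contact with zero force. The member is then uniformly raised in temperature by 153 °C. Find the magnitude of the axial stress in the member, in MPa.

The unrestrained thermal change is αΔT L = 11.1×10⁻⁶ × 153 × 1075 = 1.826 mm.
Let P be the compressive force at the spring. The member shortens elastically by PL/(AE) and the spring compresses by P/k; together these equal δ_free.
So P = δ_free / [L/(AE) + 1/k] = 1.826 / [ 1075/(2575×27×10³) + 1/(50×10³) ].
P = 1.826 / 3.546×10⁻⁵ = 51480 N.
σ = P/A = 51480/2575 = 19.99 MPa.

σ ≈ 20 MPa (compressive)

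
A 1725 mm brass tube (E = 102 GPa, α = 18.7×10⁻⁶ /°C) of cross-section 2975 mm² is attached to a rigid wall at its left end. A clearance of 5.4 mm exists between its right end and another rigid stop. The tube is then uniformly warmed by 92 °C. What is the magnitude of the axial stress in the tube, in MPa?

If the wall were absent the tube would grow by αΔT L = 18.7×10⁻⁶ × 92 × 1725 = 2.968 mm.
Since δ_free = 2.97 mm is less than the 5.4 mm gap, the tube never touches the wall. No axial force develops.

σ ≈ 0 MPa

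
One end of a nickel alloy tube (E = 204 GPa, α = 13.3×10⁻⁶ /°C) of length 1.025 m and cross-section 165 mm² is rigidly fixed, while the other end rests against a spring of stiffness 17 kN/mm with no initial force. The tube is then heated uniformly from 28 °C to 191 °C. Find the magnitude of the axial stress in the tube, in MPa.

If the spring were absent the tube would lengthen by αΔT L = 13.3×10⁻⁶ × 163 × 1025 = 2.222 mm.
With a force P in the spring, the elastic change of the tube is PL/(AE) and that of the spring is P/k; compatibility requires their sum to equal δ_free.
So P = δ_free / [L/(AE) + 1/k] = 2.222 / [ 1025/(165×204×10³) + 1/(17×10³) ].
P = 2.222 / 8.928×10⁻⁵ = 24890 N.
σ = P/A = 24890/165 = 150.9 MPa.

σ ≈ 151 MPa (compressive)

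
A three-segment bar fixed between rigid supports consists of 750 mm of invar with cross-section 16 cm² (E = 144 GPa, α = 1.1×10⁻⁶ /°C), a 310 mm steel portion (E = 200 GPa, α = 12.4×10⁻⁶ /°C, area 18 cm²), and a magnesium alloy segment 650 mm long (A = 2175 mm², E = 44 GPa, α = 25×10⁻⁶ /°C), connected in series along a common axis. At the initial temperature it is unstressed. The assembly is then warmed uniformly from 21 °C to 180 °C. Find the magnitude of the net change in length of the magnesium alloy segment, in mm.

Free thermal expansion of the whole bar: Σ αᵢΔT Lᵢ = 1.1×10⁻⁶×159×750 + 12.4×10⁻⁶×159×310 + 25×10⁻⁶×159×650 = 3.326 mm.
The walls prevent any net length change, so an axial force P (same in every segment) develops. Compatibility: P · Σ Lᵢ/(AᵢEᵢ) = δ_free.
Σ Lᵢ/(AᵢEᵢ) = 750/(1600×144×10³) + 310/(1800×200×10³) + 650/(2175×44×10³) = 1.091×10⁻⁵ mm/N.
Hence P = δ_free / Σ(L/AE) = 3.326/1.091×10⁻⁵ = 304.9 kN (compressive).
For the magnesium alloy segment, free thermal change = 25×10⁻⁶×159×650 = 2.584 mm and elastic change from P = 304900×650/(2175×44×10³) = 2.071 mm; these oppose, so the net change is 0.513 mm (segment lengthens).

|ΔL| ≈ 0.513 mm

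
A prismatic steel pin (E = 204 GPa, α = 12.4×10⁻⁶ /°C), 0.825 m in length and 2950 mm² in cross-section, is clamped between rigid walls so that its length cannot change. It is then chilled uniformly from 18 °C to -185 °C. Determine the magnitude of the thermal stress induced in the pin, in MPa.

σ ≈ 514 MPa (tensile)

With length fixed, the mechanical strain must cancel the thermal strain αΔT = 12.4×10⁻⁶ × 203 = 2517.2×10⁻⁶.
σ = EαΔT = 204×10³ × 12.4×10⁻⁶ × 203 = 513.5 MPa (tensile; the pin is trying to contract).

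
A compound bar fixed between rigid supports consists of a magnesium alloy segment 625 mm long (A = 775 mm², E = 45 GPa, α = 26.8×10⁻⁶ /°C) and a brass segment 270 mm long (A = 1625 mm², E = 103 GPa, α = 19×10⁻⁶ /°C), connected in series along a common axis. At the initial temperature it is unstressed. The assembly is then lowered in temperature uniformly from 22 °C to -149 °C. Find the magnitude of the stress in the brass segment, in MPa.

Free thermal contraction of the whole bar: Σ αᵢΔT Lᵢ = 26.8×10⁻⁶×171×625 + 19×10⁻⁶×171×270 = 3.741 mm.
Since the ends are fixed, an axial force P builds up, equal in every segment, with P · Σ Lᵢ/(AᵢEᵢ) = δ_free.
Σ Lᵢ/(AᵢEᵢ) = 625/(775×45×10³) + 270/(1625×103×10³) = 1.953×10⁻⁵ mm/N.
P = 3.741 / 1.953×10⁻⁵ = 191500 N = 191.5 kN, tensile.
σ_{brass} = P / A = 191500 / 1625 = 117.9 MPa.

σ ≈ 118 MPa (tensile)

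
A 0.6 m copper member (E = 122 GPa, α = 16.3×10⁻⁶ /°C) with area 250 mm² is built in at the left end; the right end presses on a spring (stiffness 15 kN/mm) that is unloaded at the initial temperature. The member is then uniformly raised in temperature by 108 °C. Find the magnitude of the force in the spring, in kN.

P ≈ 12.2 kN

The unrestrained thermal change is αΔT L = 16.3×10⁻⁶ × 108 × 600 = 1.056 mm.
Let P be the compressive force at the spring. The member shortens elastically by PL/(AE) and the spring compresses by P/k; together these equal δ_free.
So P = δ_free / [L/(AE) + 1/k] = 1.056 / [ 600/(250×122×10³) + 1/(15×10³) ].
P = 1.056 / 8.634×10⁻⁵ = 12230 N.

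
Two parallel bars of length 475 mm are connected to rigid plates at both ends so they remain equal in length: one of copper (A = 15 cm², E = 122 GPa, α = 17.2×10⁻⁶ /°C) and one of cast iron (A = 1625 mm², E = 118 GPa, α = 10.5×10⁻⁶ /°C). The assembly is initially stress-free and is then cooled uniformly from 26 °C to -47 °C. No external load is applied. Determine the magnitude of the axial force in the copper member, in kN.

P ≈ 45.8 kN (tensile in the copper)

Both members must finish at the same length. With the larger α, the copper tends to over-contract; the plates restrain it, putting the copper in tension and the cast iron in compression. With no external load the two internal forces are equal and opposite, magnitude P.
Compatibility of the two members (thermal + elastic change equal): (α₁ − α₂)ΔT = P·[1/(A₁E₁) + 1/(A₂E₂)].
|α₁ − α₂|·ΔT = 6.7×10⁻⁶ × 73 = 0.0004891.
1/(A₁E₁) + 1/(A₂E₂) = 1/(1500×122×10³) + 1/(1625×118×10³) = 1.068×10⁻⁸ N⁻¹.
So P = 0.0004891 / 1.068×10⁻⁸ = 45.8 kN.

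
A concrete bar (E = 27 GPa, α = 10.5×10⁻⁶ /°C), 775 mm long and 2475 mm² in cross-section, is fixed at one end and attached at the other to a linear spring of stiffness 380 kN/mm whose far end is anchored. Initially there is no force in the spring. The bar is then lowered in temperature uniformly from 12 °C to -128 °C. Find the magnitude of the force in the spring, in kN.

P ≈ 80.1 kN

Free thermal contraction: δ_free = αΔT L = 10.5×10⁻⁶ × 140 × 775 = 1.139 mm.
Let P be the tensile force in the spring. The bar extends elastically by PL/(AE) and the spring stretches by P/k; together these equal δ_free.
So P = δ_free / [L/(AE) + 1/k] = 1.139 / [ 775/(2475×27×10³) + 1/(380×10³) ].
P = 1.139 / 1.423×10⁻⁵ = 80070 N.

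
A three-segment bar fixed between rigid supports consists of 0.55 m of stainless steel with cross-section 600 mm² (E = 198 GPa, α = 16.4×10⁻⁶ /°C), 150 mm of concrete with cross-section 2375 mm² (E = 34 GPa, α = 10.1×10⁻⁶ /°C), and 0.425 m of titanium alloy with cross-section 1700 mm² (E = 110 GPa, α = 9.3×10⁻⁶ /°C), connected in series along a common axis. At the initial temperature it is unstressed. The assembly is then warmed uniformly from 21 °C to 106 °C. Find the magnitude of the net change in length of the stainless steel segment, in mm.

With the walls removed the bar would change length by δ_free = Σ αᵢΔT Lᵢ = 16.4×10⁻⁶×85×550 + 10.1×10⁻⁶×85×150 + 9.3×10⁻⁶×85×425 = 1.231 mm.
Since the ends are fixed, an axial force P builds up, equal in every segment, with P · Σ Lᵢ/(AᵢEᵢ) = δ_free.
The series flexibility is Σ Lᵢ/(AᵢEᵢ) = 550/(600×198×10³) + 150/(2375×34×10³) + 425/(1700×110×10³) = 8.76×10⁻⁶ mm/N.
P = 1.231 / 8.76×10⁻⁶ = 140600 N = 140.6 kN, compressive.
For the stainless steel segment, free thermal change = 16.4×10⁻⁶×85×550 = 0.7667 mm and elastic change from P = 140600×550/(600×198×10³) = 0.6508 mm; these oppose, so the net change is 0.116 mm (segment lengthens).

|ΔL| ≈ 0.116 mm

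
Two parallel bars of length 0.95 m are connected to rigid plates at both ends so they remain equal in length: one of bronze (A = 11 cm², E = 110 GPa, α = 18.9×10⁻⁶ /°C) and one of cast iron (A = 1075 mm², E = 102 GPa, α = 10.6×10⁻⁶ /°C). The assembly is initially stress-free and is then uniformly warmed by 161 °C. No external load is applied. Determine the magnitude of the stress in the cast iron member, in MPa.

The bronze has the larger α, so on heating it would change length more than the cast iron if both were free. The rigid plates force a common final length, so the bronze is put into compression and the cast iron into tension, with equal and opposite forces P (no external load).
Setting the final lengths equal and cancelling L: (α₁ − α₂)ΔT = P/(A₁E₁) + P/(A₂E₂).
|α₁ − α₂|·ΔT = 8.3×10⁻⁶ × 161 = 0.001336.
1/(A₁E₁) + 1/(A₂E₂) = 1/(1100×110×10³) + 1/(1075×102×10³) = 1.738×10⁻⁸ N⁻¹.
P = 0.001336 / 1.738×10⁻⁸ = 76870 N = 76.87 kN.
σ_{cast iron} = P/A₂ = 76870/1075 = 71.5 MPa, tensile.

σ ≈ 71.5 MPa (tensile)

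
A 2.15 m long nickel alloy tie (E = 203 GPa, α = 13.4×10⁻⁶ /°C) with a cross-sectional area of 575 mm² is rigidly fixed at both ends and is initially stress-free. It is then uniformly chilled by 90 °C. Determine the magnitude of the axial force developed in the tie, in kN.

P ≈ 141 kN (tensile)

The ends cannot move, so σ = EαΔT = 203×10³ × 13.4×10⁻⁶ × 90 = 244.8 MPa.
P = AEαΔT = 575 × 203×10³ × 13.4×10⁻⁶ × 90 = 140.8 kN (tensile).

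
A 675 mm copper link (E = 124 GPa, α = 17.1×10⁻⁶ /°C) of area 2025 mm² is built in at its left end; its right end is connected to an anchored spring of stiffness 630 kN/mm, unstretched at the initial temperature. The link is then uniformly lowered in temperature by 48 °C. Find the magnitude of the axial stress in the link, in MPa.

The unrestrained thermal change is αΔT L = 17.1×10⁻⁶ × 48 × 675 = 0.554 mm.
Let P be the tensile force in the spring. The link extends elastically by PL/(AE) and the spring stretches by P/k; together these equal δ_free.
P [ L/(AE) + 1/k ] = δ_free → P [ 675/(2025×124×10³) + 1/(630×10³) ] = 0.554.
P = 0.554 / 4.275×10⁻⁶ = 129600 N.
σ = P/A = 129600/2025 = 63.99 MPa.

σ ≈ 64 MPa (tensile)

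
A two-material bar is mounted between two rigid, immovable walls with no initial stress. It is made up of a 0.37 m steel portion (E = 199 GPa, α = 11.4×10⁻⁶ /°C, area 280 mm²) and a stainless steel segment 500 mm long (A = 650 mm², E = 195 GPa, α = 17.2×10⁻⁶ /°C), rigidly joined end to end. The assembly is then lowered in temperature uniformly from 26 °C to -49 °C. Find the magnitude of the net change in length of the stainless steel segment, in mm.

If the supports were absent, the total length change would be Σ αᵢΔT Lᵢ = 11.4×10⁻⁶×75×370 + 17.2×10⁻⁶×75×500 = 0.9613 mm.
The rigid supports impose zero overall length change; the single axial force P common to all segments must satisfy P Σ Lᵢ/(AᵢEᵢ) = δ_free.
The series flexibility is Σ Lᵢ/(AᵢEᵢ) = 370/(280×199×10³) + 500/(650×195×10³) = 1.059×10⁻⁵ mm/N.
P = 0.9613 / 1.059×10⁻⁵ = 90820 N = 90.82 kN, tensile.
For the stainless steel segment, free thermal change = 17.2×10⁻⁶×75×500 = 0.645 mm and elastic change from P = 90820×500/(650×195×10³) = 0.3583 mm; these oppose, so the net change is 0.287 mm (segment shortens).

|ΔL| ≈ 0.287 mm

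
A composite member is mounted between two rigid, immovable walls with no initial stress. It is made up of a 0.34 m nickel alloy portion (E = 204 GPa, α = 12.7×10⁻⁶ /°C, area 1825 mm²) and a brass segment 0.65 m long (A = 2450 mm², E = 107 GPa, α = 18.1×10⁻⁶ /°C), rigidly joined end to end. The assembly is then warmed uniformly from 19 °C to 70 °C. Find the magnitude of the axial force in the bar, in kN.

P ≈ 242 kN (compressive)

If the supports were absent, the total length change would be Σ αᵢΔT Lᵢ = 12.7×10⁻⁶×51×340 + 18.1×10⁻⁶×51×650 = 0.8202 mm.
The walls prevent any net length change, so an axial force P (same in every segment) develops. Compatibility: P · Σ Lᵢ/(AᵢEᵢ) = δ_free.
Σ Lᵢ/(AᵢEᵢ) = 340/(1825×204×10³) + 650/(2450×107×10³) = 3.393×10⁻⁶ mm/N.
Hence P = δ_free / Σ(L/AE) = 0.8202/3.393×10⁻⁶ = 241.8 kN (compressive).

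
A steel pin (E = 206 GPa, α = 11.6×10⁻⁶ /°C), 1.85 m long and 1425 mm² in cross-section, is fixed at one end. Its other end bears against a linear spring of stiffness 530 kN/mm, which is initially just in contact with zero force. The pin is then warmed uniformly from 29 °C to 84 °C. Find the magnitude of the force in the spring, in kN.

P ≈ 144 kN

Free thermal expansion: δ_free = αΔT L = 11.6×10⁻⁶ × 55 × 1850 = 1.18 mm.
Let P be the compressive force at the spring. The pin shortens elastically by PL/(AE) and the spring compresses by P/k; together these equal δ_free.
So P = δ_free / [L/(AE) + 1/k] = 1.18 / [ 1850/(1425×206×10³) + 1/(530×10³) ].
P = 1.18 / 8.189×10⁻⁶ = 144100 N.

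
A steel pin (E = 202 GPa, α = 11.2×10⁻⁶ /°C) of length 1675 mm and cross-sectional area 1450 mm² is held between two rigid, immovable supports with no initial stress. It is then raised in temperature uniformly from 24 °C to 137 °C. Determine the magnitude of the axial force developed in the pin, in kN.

P ≈ 371 kN (compressive)

With zero net strain, σ = E·αΔT = 202 GPa × 11.2×10⁻⁶ × 113 = 255.7 MPa.
Then P = σA = 255.7 × 1450 mm² = 370.7 kN, compressive.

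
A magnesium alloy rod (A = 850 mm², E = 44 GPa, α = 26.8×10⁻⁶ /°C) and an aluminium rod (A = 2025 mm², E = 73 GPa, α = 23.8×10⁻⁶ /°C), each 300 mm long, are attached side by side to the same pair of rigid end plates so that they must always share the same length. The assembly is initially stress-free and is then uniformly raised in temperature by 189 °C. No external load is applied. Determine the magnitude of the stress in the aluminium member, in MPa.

The magnesium alloy has the larger α, so on heating it would change length more than the aluminium if both were free. The rigid plates force a common final length, so the magnesium alloy is put into compression and the aluminium into tension, with equal and opposite forces P (no external load).
Equating the net (thermal + elastic) strains gives |α₁ − α₂|·ΔT = P·[1/(A₁E₁) + 1/(A₂E₂)].
|α₁ − α₂|·ΔT = 3×10⁻⁶ × 189 = 0.000567.
1/(A₁E₁) + 1/(A₂E₂) = 1/(850×44×10³) + 1/(2025×73×10³) = 3.35×10⁻⁸ N⁻¹.
P = 0.000567 / 3.35×10⁻⁸ = 16920 N = 16.92 kN.
σ_{aluminium} = P/A₂ = 16920/2025 = 8.358 MPa, tensile.

σ ≈ 8.36 MPa (tensile)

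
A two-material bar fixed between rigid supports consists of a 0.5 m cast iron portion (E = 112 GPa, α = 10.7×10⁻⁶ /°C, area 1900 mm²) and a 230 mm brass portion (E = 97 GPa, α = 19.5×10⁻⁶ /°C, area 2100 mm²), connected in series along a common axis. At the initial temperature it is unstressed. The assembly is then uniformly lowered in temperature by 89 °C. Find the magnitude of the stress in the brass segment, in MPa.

σ ≈ 120 MPa (tensile)

If the supports were absent, the total length change would be Σ αᵢΔT Lᵢ = 10.7×10⁻⁶×89×500 + 19.5×10⁻⁶×89×230 = 0.8753 mm.
Since the ends are fixed, an axial force P builds up, equal in every segment, with P · Σ Lᵢ/(AᵢEᵢ) = δ_free.
Σ Lᵢ/(AᵢEᵢ) = 500/(1900×112×10³) + 230/(2100×97×10³) = 3.479×10⁻⁶ mm/N.
P = 0.8753 / 3.479×10⁻⁶ = 251600 N = 251.6 kN, tensile.
σ_{brass} = P / A = 251600 / 2100 = 119.8 MPa.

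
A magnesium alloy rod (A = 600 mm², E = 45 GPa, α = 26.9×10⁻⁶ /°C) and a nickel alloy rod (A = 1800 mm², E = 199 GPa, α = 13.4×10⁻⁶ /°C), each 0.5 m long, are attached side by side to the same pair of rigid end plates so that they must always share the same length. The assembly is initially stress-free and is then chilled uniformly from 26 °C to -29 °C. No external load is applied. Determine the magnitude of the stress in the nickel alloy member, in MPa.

The magnesium alloy has the larger α, so on cooling it would change length more than the nickel alloy if both were free. The rigid plates force a common final length, so the magnesium alloy is put into tension and the nickel alloy into compression, with equal and opposite forces P (no external load).
Equating the net (thermal + elastic) strains gives |α₁ − α₂|·ΔT = P·[1/(A₁E₁) + 1/(A₂E₂)].
|α₁ − α₂|·ΔT = 13.5×10⁻⁶ × 55 = 0.0007425.
1/(A₁E₁) + 1/(A₂E₂) = 1/(600×45×10³) + 1/(1800×199×10³) = 3.983×10⁻⁸ N⁻¹.
P = 0.0007425 / 3.983×10⁻⁸ = 18640 N = 18.64 kN.
σ_{nickel alloy} = P/A₂ = 18640/1800 = 10.36 MPa, compressive.

σ ≈ 10.4 MPa (compressive)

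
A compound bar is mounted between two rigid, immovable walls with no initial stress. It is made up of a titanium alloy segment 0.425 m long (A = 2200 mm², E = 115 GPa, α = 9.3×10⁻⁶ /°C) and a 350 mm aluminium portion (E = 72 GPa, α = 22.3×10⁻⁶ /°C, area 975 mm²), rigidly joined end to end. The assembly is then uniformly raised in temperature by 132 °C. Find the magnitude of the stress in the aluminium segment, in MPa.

If the supports were absent, the total length change would be Σ αᵢΔT Lᵢ = 9.3×10⁻⁶×132×425 + 22.3×10⁻⁶×132×350 = 1.552 mm.
Since the ends are fixed, an axial force P builds up, equal in every segment, with P · Σ Lᵢ/(AᵢEᵢ) = δ_free.
The series flexibility is Σ Lᵢ/(AᵢEᵢ) = 425/(2200×115×10³) + 350/(975×72×10³) = 6.666×10⁻⁶ mm/N.
So P = 1.552 / 6.666×10⁻⁶ = 232.8 kN, compressive.
σ_{aluminium} = P / A = 232800 / 975 = 238.8 MPa.

σ ≈ 239 MPa (compressive)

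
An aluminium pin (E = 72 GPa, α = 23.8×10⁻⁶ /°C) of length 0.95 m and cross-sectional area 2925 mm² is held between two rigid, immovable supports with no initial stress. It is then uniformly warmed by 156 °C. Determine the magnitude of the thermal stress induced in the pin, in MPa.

With length fixed, the mechanical strain must cancel the thermal strain αΔT = 23.8×10⁻⁶ × 156 = 3712.8×10⁻⁶.
Hence σ = E·αΔT = 72×10³ × 3712.8×10⁻⁶ = 267.3 MPa, compressive.

σ ≈ 267 MPa (compressive)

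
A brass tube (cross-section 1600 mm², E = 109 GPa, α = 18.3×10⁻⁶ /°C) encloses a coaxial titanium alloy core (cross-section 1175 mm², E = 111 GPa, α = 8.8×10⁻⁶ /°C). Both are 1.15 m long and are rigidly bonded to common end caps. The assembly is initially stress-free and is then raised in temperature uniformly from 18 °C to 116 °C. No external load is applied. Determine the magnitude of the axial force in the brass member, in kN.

P ≈ 69.5 kN (compressive in the brass)

Equilibrium of a rigid end plate with no external load gives equal and opposite internal forces ±P in the two members. Since α_{brass} > α_{titanium alloy}, heating drives the brass into compression and the titanium alloy into tension.
Setting the final lengths equal and cancelling L: (α₁ − α₂)ΔT = P/(A₁E₁) + P/(A₂E₂).
|α₁ − α₂|·ΔT = 9.5×10⁻⁶ × 98 = 0.000931.
1/(A₁E₁) + 1/(A₂E₂) = 1/(1600×109×10³) + 1/(1175×111×10³) = 1.34×10⁻⁸ N⁻¹.
P = 0.000931 / 1.34×10⁻⁸ = 69470 N = 69.47 kN.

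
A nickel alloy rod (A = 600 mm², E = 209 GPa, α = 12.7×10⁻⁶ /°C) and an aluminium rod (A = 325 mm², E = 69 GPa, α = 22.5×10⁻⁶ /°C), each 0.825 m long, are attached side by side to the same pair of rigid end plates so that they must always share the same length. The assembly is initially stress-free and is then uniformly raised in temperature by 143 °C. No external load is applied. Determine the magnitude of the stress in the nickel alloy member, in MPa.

Both members must finish at the same length. With the larger α, the aluminium tends to over-expand; the plates restrain it, putting the aluminium in compression and the nickel alloy in tension. With no external load the two internal forces are equal and opposite, magnitude P.
Setting the final lengths equal and cancelling L: (α₁ − α₂)ΔT = P/(A₁E₁) + P/(A₂E₂).
|α₁ − α₂|·ΔT = 9.8×10⁻⁶ × 143 = 0.001401.
1/(A₁E₁) + 1/(A₂E₂) = 1/(600×209×10³) + 1/(325×69×10³) = 5.257×10⁻⁸ N⁻¹.
So P = 0.001401 / 5.257×10⁻⁸ = 26.66 kN.
σ_{nickel alloy} = P/A₁ = 26660/600 = 44.43 MPa, tensile.

σ ≈ 44.4 MPa (tensile)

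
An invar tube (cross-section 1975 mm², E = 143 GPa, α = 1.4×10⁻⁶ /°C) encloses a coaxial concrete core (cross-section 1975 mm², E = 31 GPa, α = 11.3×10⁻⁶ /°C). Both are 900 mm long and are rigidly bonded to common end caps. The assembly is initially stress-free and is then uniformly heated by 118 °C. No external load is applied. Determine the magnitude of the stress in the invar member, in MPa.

σ ≈ 29.8 MPa (tensile)

Equilibrium of a rigid end plate with no external load gives equal and opposite internal forces ±P in the two members. Since α_{concrete} > α_{invar}, heating drives the concrete into compression and the invar into tension.
Compatibility of the two members (thermal + elastic change equal): (α₁ − α₂)ΔT = P·[1/(A₁E₁) + 1/(A₂E₂)].
|α₁ − α₂|·ΔT = 9.9×10⁻⁶ × 118 = 0.001168.
1/(A₁E₁) + 1/(A₂E₂) = 1/(1975×143×10³) + 1/(1975×31×10³) = 1.987×10⁻⁸ N⁻¹.
P = 0.001168 / 1.987×10⁻⁸ = 58780 N = 58.78 kN.
σ_{invar} = P/A₁ = 58780/1975 = 29.76 MPa, tensile.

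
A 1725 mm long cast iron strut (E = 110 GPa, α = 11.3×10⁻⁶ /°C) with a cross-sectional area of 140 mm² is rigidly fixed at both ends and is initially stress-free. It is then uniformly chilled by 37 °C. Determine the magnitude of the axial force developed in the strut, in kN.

P ≈ 6.44 kN (tensile)

Full restraint means ε = 0, so the stress is σ = EαΔT = 110×10³ × 11.3×10⁻⁶ × 37 = 45.99 MPa.
Then P = σA = 45.99 × 140 mm² = 6.439 kN, tensile.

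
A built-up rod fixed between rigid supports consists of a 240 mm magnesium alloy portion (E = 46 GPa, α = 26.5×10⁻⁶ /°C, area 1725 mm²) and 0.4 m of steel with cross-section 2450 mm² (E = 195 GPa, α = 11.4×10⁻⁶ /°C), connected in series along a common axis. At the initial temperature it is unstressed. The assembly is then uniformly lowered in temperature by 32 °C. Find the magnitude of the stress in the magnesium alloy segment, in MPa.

σ ≈ 52.5 MPa (tensile)

If the supports were absent, the total length change would be Σ αᵢΔT Lᵢ = 26.5×10⁻⁶×32×240 + 11.4×10⁻⁶×32×400 = 0.3494 mm.
Since the ends are fixed, an axial force P builds up, equal in every segment, with P · Σ Lᵢ/(AᵢEᵢ) = δ_free.
The series flexibility is Σ Lᵢ/(AᵢEᵢ) = 240/(1725×46×10³) + 400/(2450×195×10³) = 3.862×10⁻⁶ mm/N.
So P = 0.3494 / 3.862×10⁻⁶ = 90.49 kN, tensile.
σ_{magnesium alloy} = P / A = 90490 / 1725 = 52.46 MPa.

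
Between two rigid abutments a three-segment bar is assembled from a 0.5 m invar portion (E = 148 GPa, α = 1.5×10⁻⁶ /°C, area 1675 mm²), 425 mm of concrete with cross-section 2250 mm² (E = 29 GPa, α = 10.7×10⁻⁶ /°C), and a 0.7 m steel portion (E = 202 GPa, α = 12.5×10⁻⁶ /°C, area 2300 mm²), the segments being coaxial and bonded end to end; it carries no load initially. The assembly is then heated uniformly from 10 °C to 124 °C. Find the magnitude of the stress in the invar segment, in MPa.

σ ≈ 95.3 MPa (compressive)

If the supports were absent, the total length change would be Σ αᵢΔT Lᵢ = 1.5×10⁻⁶×114×500 + 10.7×10⁻⁶×114×425 + 12.5×10⁻⁶×114×700 = 1.601 mm.
The rigid supports impose zero overall length change; the single axial force P common to all segments must satisfy P Σ Lᵢ/(AᵢEᵢ) = δ_free.
Σ Lᵢ/(AᵢEᵢ) = 500/(1675×148×10³) + 425/(2250×29×10³) + 700/(2300×202×10³) = 1.004×10⁻⁵ mm/N.
P = 1.601 / 1.004×10⁻⁵ = 159600 N = 159.6 kN, compressive.
σ_{invar} = P / A = 159600 / 1675 = 95.25 MPa.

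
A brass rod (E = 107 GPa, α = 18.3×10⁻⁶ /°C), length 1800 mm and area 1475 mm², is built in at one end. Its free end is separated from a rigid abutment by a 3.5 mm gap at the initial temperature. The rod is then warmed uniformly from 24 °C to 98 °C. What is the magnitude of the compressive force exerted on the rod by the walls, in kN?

Unrestrained expansion: δ_free = αΔT L = 18.3×10⁻⁶ × 74 × 1800 = 2.438 mm.
Since δ_free = 2.44 mm is less than the 3.5 mm gap, the rod never touches the wall. No axial force develops.

P ≈ 0 kN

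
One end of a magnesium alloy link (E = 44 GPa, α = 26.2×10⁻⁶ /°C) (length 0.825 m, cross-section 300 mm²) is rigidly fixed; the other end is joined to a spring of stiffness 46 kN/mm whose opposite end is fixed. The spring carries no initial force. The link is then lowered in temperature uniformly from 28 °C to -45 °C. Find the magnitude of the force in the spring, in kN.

P ≈ 18.7 kN

The unrestrained thermal change is αΔT L = 26.2×10⁻⁶ × 73 × 825 = 1.578 mm.
With a force P in the spring, the elastic change of the link is PL/(AE) and that of the spring is P/k; compatibility requires their sum to equal δ_free.
So P = δ_free / [L/(AE) + 1/k] = 1.578 / [ 825/(300×44×10³) + 1/(46×10³) ].
P = 1.578 / 8.424×10⁻⁵ = 18730 N.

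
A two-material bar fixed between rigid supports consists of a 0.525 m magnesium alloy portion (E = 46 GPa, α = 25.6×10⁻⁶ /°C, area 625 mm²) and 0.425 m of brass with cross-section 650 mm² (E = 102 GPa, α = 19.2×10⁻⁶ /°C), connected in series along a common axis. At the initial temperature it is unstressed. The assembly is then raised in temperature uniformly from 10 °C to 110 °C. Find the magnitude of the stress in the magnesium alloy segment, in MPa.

σ ≈ 140 MPa (compressive)

With the walls removed the bar would change length by δ_free = Σ αᵢΔT Lᵢ = 25.6×10⁻⁶×100×525 + 19.2×10⁻⁶×100×425 = 2.16 mm.
The walls prevent any net length change, so an axial force P (same in every segment) develops. Compatibility: P · Σ Lᵢ/(AᵢEᵢ) = δ_free.
The series flexibility is Σ Lᵢ/(AᵢEᵢ) = 525/(625×46×10³) + 425/(650×102×10³) = 2.467×10⁻⁵ mm/N.
Hence P = δ_free / Σ(L/AE) = 2.16/2.467×10⁻⁵ = 87.55 kN (compressive).
σ_{magnesium alloy} = P / A = 87550 / 625 = 140.1 MPa.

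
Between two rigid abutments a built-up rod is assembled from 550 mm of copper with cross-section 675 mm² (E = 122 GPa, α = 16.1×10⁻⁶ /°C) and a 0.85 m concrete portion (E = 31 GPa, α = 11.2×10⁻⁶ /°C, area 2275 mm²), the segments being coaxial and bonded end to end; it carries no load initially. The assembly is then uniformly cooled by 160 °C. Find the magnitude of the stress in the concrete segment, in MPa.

If the supports were absent, the total length change would be Σ αᵢΔT Lᵢ = 16.1×10⁻⁶×160×550 + 11.2×10⁻⁶×160×850 = 2.94 mm.
The walls prevent any net length change, so an axial force P (same in every segment) develops. Compatibility: P · Σ Lᵢ/(AᵢEᵢ) = δ_free.
The series flexibility is Σ Lᵢ/(AᵢEᵢ) = 550/(675×122×10³) + 850/(2275×31×10³) = 1.873×10⁻⁵ mm/N.
Hence P = δ_free / Σ(L/AE) = 2.94/1.873×10⁻⁵ = 157 kN (tensile).
σ_{concrete} = P / A = 157000 / 2275 = 68.99 MPa.

σ ≈ 69 MPa (tensile)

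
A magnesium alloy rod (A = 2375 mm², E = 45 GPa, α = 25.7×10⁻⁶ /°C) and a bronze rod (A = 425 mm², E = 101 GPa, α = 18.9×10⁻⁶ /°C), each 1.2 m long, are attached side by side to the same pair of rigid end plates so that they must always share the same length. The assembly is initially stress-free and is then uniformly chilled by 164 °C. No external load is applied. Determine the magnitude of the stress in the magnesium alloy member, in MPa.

σ ≈ 14.4 MPa (tensile)

Equilibrium of a rigid end plate with no external load gives equal and opposite internal forces ±P in the two members. Since α_{magnesium alloy} > α_{bronze}, cooling drives the magnesium alloy into tension and the bronze into compression.
Compatibility of the two members (thermal + elastic change equal): (α₁ − α₂)ΔT = P·[1/(A₁E₁) + 1/(A₂E₂)].
|α₁ − α₂|·ΔT = 6.8×10⁻⁶ × 164 = 0.001115.
1/(A₁E₁) + 1/(A₂E₂) = 1/(2375×45×10³) + 1/(425×101×10³) = 3.265×10⁻⁸ N⁻¹.
So P = 0.001115 / 3.265×10⁻⁸ = 34.15 kN.
σ_{magnesium alloy} = P/A₁ = 34150/2375 = 14.38 MPa, tensile.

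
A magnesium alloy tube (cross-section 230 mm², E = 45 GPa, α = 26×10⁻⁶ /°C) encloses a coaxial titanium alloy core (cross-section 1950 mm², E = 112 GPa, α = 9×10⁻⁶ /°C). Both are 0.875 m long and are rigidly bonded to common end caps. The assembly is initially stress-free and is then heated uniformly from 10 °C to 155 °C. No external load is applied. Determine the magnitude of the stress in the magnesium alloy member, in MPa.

Both members must finish at the same length. With the larger α, the magnesium alloy tends to over-expand; the plates restrain it, putting the magnesium alloy in compression and the titanium alloy in tension. With no external load the two internal forces are equal and opposite, magnitude P.
Equating the net (thermal + elastic) strains gives |α₁ − α₂|·ΔT = P·[1/(A₁E₁) + 1/(A₂E₂)].
|α₁ − α₂|·ΔT = 17×10⁻⁶ × 145 = 0.002465.
1/(A₁E₁) + 1/(A₂E₂) = 1/(230×45×10³) + 1/(1950×112×10³) = 1.012×10⁻⁷ N⁻¹.
P = 0.002465 / 1.012×10⁻⁷ = 24360 N = 24.36 kN.
σ_{magnesium alloy} = P/A₁ = 24360/230 = 105.9 MPa, compressive.

σ ≈ 106 MPa (compressive)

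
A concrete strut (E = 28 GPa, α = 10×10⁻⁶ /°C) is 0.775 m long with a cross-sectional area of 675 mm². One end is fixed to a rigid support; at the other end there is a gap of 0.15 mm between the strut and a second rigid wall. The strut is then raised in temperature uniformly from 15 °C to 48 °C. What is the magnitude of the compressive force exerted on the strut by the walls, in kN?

P ≈ 2.58 kN

If the wall were absent the strut would grow by αΔT L = 10×10⁻⁶ × 33 × 775 = 0.2557 mm.
After closing the 0.15 mm clearance, 0.2557 − 0.15 = 0.1057 mm of expansion remains to be suppressed by the wall.
That suppressed elongation corresponds to σ = E·Δ/L = 28×10³ × 0.1057/775 = 3.821 MPa.
Force on the wall = σA = 3.821 × 675 mm² = 2.579 kN.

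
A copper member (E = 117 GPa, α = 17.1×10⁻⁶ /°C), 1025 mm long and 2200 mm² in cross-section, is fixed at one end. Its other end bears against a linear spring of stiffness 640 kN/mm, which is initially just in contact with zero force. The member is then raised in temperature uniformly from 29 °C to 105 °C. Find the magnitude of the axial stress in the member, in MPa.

If the spring were absent the member would lengthen by αΔT L = 17.1×10⁻⁶ × 76 × 1025 = 1.332 mm.
Let P be the compressive force at the spring. The member shortens elastically by PL/(AE) and the spring compresses by P/k; together these equal δ_free.
P [ L/(AE) + 1/k ] = δ_free → P [ 1025/(2200×117×10³) + 1/(640×10³) ] = 1.332.
P = 1.332 / 5.545×10⁻⁶ = 240200 N.
σ = P/A = 240200/2200 = 109.2 MPa.

σ ≈ 109 MPa (compressive)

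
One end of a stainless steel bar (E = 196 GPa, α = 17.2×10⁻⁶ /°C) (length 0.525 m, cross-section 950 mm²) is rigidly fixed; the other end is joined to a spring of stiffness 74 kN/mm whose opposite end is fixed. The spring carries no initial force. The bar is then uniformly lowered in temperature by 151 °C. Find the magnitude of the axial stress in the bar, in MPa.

σ ≈ 87.9 MPa (tensile)

The unrestrained thermal change is αΔT L = 17.2×10⁻⁶ × 151 × 525 = 1.364 mm.
With a force P in the spring, the elastic change of the bar is PL/(AE) and that of the spring is P/k; compatibility requires their sum to equal δ_free.
P [ L/(AE) + 1/k ] = δ_free → P [ 525/(950×196×10³) + 1/(74×10³) ] = 1.364.
P = 1.364 / 1.633×10⁻⁵ = 83480 N.
σ = P/A = 83480/950 = 87.88 MPa.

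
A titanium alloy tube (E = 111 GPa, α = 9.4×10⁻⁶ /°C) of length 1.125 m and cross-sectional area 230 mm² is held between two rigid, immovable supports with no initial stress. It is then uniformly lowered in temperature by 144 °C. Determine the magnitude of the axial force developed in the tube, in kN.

P ≈ 34.6 kN (tensile)

Full restraint means ε = 0, so the stress is σ = EαΔT = 111×10³ × 9.4×10⁻⁶ × 144 = 150.2 MPa.
Then P = σA = 150.2 × 230 mm² = 34.56 kN, tensile.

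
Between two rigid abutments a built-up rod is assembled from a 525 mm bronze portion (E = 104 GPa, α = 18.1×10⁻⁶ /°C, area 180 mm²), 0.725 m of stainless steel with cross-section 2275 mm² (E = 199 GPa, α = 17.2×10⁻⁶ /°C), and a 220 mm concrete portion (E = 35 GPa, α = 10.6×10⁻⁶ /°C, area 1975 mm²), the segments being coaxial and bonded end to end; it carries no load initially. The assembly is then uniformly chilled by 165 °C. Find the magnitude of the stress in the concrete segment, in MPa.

If the supports were absent, the total length change would be Σ αᵢΔT Lᵢ = 18.1×10⁻⁶×165×525 + 17.2×10⁻⁶×165×725 + 10.6×10⁻⁶×165×220 = 4.01 mm.
The rigid supports impose zero overall length change; the single axial force P common to all segments must satisfy P Σ Lᵢ/(AᵢEᵢ) = δ_free.
Σ Lᵢ/(AᵢEᵢ) = 525/(180×104×10³) + 725/(2275×199×10³) + 220/(1975×35×10³) = 3.283×10⁻⁵ mm/N.
Hence P = δ_free / Σ(L/AE) = 4.01/3.283×10⁻⁵ = 122.2 kN (tensile).
σ_{concrete} = P / A = 122200 / 1975 = 61.85 MPa.

σ ≈ 61.9 MPa (tensile)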